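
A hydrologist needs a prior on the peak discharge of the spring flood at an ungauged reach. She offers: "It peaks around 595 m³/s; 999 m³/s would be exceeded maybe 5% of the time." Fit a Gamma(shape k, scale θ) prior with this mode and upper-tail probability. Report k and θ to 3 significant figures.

k ≈ 11.4, θ ≈ 57.2

Gamma(k,θ) with k>1 has mode (k−1)θ, so θ = 595/(k−1).
Need P(X < 999) = 0.95 with θ tied to k this way. Start at k = 2, θ = 595: P(X<999) ≈ 0.500.
Too low — raise k to concentrate. Iterating converges to k ≈ 11.4.
Then θ = 595/(11.4−1) ≈ 57.2.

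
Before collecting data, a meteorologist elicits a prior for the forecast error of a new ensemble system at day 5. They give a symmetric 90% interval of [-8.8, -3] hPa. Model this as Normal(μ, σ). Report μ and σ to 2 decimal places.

μ = -5.90, σ = 1.76

A symmetric 90% interval runs μ ± z·σ with z = 1.645.
Half-width = 2.9, so σ = 2.9/1.645 = 1.76.
μ is the interval midpoint, -5.90.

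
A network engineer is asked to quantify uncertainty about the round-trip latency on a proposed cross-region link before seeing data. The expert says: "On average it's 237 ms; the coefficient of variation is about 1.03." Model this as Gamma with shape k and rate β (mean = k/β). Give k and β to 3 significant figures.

k ≈ 0.943, β ≈ 0.00398

For Gamma(k, rate β): mean = k/β, variance = k/β², so CV = 1/√k.
CV = 1.03, hence k = 1/CV² = 0.943.
Then β = k/mean = 0.943/237 = 0.00398.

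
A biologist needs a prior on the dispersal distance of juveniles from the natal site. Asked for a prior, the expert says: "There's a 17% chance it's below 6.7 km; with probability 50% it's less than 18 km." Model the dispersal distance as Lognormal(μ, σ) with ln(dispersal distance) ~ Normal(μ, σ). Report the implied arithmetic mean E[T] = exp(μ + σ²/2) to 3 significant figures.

If T ~ Lognormal(μ,σ) then ln T ~ Normal(μ,σ), so the p-quantile of ln T is μ + z_p·σ.
ln(6.7) = 1.902 and ln(18) = 2.89; z_{0.17} = -0.9542, z_{0.5} = 0.
σ = (2.89 − 1.902)/(0 − (-0.9542)) = 1.036.
μ = 1.902 − (-0.9542)·1.036 = 2.890.
E[T] = exp(μ + σ²/2) = exp(2.890 + 0.5364) = 30.8 km.

E[T] ≈ 30.8 km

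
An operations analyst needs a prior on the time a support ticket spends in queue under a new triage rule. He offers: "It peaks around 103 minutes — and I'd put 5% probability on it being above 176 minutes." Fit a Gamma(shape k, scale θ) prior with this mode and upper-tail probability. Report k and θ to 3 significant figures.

k ≈ 10.7, θ ≈ 10.6

Gamma(k,θ) with k>1 has mode (k−1)θ, so θ = 103/(k−1).
Need P(X < 176) = 0.95 with θ tied to k this way. Start at k = 2, θ = 103: P(X<176) ≈ 0.509.
Too low — raise k to concentrate. Iterating converges to k ≈ 10.7.
Then θ = 103/(10.7−1) ≈ 10.6.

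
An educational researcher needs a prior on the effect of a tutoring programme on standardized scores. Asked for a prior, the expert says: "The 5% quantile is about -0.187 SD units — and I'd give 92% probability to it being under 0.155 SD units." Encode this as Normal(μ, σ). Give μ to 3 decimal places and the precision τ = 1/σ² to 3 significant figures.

μ = -0.003, τ = 79.5

For Normal(μ,σ), the p-quantile is μ + z_p·σ. Here z_{0.05} = -1.645, z_{0.92} = 1.405.
So -0.187 = μ − 1.645σ and 0.155 = μ + 1.405σ.
Subtracting: σ = (0.155 − -0.187)/(1.405 − (-1.645)) = 0.112.
Then μ = -0.187 − (-1.645)·0.112 = -0.003.
Precision τ = 1/σ² = 1/0.1121² = 79.5.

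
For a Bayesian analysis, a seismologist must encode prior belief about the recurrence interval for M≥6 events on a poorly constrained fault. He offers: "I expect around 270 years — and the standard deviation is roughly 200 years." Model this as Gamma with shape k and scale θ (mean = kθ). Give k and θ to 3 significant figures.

k ≈ 1.82, θ ≈ 148

For Gamma(k, scale θ): mean = kθ, variance = kθ², so CV = 1/√k.
CV = SD/mean = 200/270 = 0.7407, hence k = 1/CV² = 1.82.
Then θ = mean/k = 270/1.82 = 148.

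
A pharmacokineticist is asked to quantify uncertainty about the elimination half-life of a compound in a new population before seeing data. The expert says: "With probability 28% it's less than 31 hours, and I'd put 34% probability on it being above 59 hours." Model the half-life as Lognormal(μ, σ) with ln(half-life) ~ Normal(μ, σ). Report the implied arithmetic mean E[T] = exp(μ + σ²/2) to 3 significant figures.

If T ~ Lognormal(μ,σ) then ln T ~ Normal(μ,σ), so the p-quantile of ln T is μ + z_p·σ.
ln(31) = 3.434 and ln(59) = 4.078; z_{0.28} = -0.5828, z_{0.66} = 0.4125.
σ = (4.078 − 3.434)/(0.4125 − (-0.5828)) = 0.647.
μ = 3.434 − (-0.5828)·0.647 = 3.811.
E[T] = exp(μ + σ²/2) = exp(3.811 + 0.2090) = 55.7 hours.

E[T] ≈ 55.7 hours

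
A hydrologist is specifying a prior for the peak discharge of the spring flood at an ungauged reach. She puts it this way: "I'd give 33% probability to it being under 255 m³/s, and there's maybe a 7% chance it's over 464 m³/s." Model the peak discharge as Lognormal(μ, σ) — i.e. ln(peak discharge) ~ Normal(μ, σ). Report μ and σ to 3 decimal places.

If T ~ Lognormal(μ,σ) then ln T ~ Normal(μ,σ), so the p-quantile of ln T is μ + z_p·σ.
ln(255) = 5.541 and ln(464) = 6.14; z_{0.33} = -0.4399, z_{0.93} = 1.476.
σ = (6.14 − 5.541)/(1.476 − (-0.4399)) = 0.312.
μ = 5.541 − (-0.4399)·0.312 = 5.679.

μ ≈ 5.679, σ ≈ 0.312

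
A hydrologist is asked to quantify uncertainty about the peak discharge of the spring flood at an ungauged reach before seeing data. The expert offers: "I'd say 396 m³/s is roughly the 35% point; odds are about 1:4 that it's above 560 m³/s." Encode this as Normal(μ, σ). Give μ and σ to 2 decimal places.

μ = 447.50, σ = 133.67

The p-quantile of Normal(μ,σ) is μ + z_p·σ, with z_{0.35} = -0.3853 and z_{0.8} = 0.8416.
Eliminate σ: μ = (z₂·x₁ − z₁·x₂)/(z₂ − z₁) = (0.8416·396 − (-0.3853)·560)/1.227 = 447.50.
Then σ = (x₂ − x₁)/(z₂ − z₁) = (560 − 396)/1.227 = 133.67.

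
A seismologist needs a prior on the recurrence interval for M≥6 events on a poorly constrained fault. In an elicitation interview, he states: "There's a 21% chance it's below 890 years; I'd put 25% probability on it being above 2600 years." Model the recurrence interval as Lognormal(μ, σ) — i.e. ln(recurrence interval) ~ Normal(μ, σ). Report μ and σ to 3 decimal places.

μ ≈ 7.375, σ ≈ 0.724

If T ~ Lognormal(μ,σ) then ln T ~ Normal(μ,σ), so the p-quantile of ln T is μ + z_p·σ.
ln(890) = 6.791 and ln(2600) = 7.863; z_{0.21} = -0.8064, z_{0.75} = 0.6745.
σ = (7.863 − 6.791)/(0.6745 − (-0.8064)) = 0.724.
μ = 6.791 − (-0.8064)·0.724 = 7.375.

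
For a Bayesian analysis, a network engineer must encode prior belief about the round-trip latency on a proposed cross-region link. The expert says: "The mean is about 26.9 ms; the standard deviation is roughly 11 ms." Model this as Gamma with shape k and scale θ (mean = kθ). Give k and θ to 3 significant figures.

k ≈ 5.98, θ ≈ 4.5

For Gamma(k, scale θ): mean = kθ, variance = kθ², so CV = 1/√k.
CV = SD/mean = 11/26.9 = 0.4089, hence k = 1/CV² = 5.98.
Then θ = mean/k = 26.9/5.98 = 4.5.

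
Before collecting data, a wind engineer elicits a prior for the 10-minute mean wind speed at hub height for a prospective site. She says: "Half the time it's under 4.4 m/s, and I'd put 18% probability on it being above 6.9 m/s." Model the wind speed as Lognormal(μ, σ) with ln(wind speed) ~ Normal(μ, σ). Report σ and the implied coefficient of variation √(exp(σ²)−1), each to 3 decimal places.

If T ~ Lognormal(μ,σ) then ln T ~ Normal(μ,σ), so the p-quantile of ln T is μ + z_p·σ.
ln(4.4) = 1.482 and ln(6.9) = 1.932; z_{0.5} = 0, z_{0.82} = 0.9154.
σ = (1.932 − 1.482)/(0.9154 − (0)) = 0.492.
μ = 1.482 − (0)·0.492 = 1.482.
CV = √(exp(σ²)−1) = √(exp(0.2416)−1) = 0.523.

σ ≈ 0.492, CV ≈ 0.523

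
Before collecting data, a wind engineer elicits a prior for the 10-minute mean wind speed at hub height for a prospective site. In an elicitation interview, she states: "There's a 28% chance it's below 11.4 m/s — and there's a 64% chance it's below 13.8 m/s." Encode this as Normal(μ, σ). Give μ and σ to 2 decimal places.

μ = 12.89, σ = 2.55

The p-quantile of Normal(μ,σ) is μ + z_p·σ, with z_{0.28} = -0.5828 and z_{0.64} = 0.3585.
Eliminate σ: μ = (z₂·x₁ − z₁·x₂)/(z₂ − z₁) = (0.3585·11.4 − (-0.5828)·13.8)/0.9413 = 12.89.
Then σ = (x₂ − x₁)/(z₂ − z₁) = (13.8 − 11.4)/0.9413 = 2.55.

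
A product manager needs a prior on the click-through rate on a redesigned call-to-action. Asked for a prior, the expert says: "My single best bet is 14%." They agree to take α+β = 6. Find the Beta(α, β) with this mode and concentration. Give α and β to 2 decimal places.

For α,β > 1 the Beta mode is (α−1)/(α+β−2). With α+β = 6, the mode is (α−1)/4.
Set (α−1)/4 = 0.14 → α = 1 + 0.14·4 = 1.56.
β = 6 − α = 4.44.

α = 1.56, β = 4.44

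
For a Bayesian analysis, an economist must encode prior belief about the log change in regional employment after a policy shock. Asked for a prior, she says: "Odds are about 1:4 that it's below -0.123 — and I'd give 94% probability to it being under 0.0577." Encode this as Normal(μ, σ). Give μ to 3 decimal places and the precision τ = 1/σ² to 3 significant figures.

μ = -0.060, τ = 176

The p-quantile of Normal(μ,σ) is μ + z_p·σ, with z_{0.2} = -0.8416 and z_{0.94} = 1.555.
Eliminate σ: μ = (z₂·x₁ − z₁·x₂)/(z₂ − z₁) = (1.555·-0.123 − (-0.8416)·0.0577)/2.396 = -0.060.
Then σ = (x₂ − x₁)/(z₂ − z₁) = (0.0577 − -0.123)/2.396 = 0.075.
Precision τ = 1/σ² = 1/0.0754² = 176.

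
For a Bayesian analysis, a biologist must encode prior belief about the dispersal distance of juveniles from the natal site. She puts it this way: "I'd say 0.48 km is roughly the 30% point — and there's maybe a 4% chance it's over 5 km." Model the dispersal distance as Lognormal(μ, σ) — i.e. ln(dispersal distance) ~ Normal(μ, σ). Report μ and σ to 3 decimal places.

μ ≈ -0.194, σ ≈ 1.030

If T ~ Lognormal(μ,σ) then ln T ~ Normal(μ,σ), so the p-quantile of ln T is μ + z_p·σ.
ln(0.48) = -0.734 and ln(5) = 1.609; z_{0.3} = -0.5244, z_{0.96} = 1.751.
σ = (1.609 − -0.734)/(1.751 − (-0.5244)) = 1.030.
μ = -0.734 − (-0.5244)·1.030 = -0.194.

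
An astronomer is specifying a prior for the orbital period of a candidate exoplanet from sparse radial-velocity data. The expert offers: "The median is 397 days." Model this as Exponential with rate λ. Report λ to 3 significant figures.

Exponential median = ln 2 / λ, so λ = ln 2 / 397.0 = 0.00175.

λ ≈ 0.00175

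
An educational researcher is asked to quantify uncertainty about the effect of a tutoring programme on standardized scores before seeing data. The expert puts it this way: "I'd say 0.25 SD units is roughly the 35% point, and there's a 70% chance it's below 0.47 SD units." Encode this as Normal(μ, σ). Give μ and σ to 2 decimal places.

For Normal(μ,σ), the p-quantile is μ + z_p·σ. Here z_{0.35} = -0.3853, z_{0.7} = 0.5244.
So 0.25 = μ − 0.3853σ and 0.47 = μ + 0.5244σ.
Subtracting: σ = (0.47 − 0.25)/(0.5244 − (-0.3853)) = 0.24.
Then μ = 0.25 − (-0.3853)·0.24 = 0.34.

μ = 0.34, σ = 0.24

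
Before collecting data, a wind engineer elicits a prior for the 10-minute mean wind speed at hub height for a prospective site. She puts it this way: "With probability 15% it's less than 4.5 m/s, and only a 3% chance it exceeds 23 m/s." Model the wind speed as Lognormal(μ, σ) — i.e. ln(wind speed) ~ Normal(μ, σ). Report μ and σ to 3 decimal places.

μ ≈ 2.084, σ ≈ 0.559

If T ~ Lognormal(μ,σ) then ln T ~ Normal(μ,σ), so the p-quantile of ln T is μ + z_p·σ.
ln(4.5) = 1.504 and ln(23) = 3.135; z_{0.15} = -1.036, z_{0.97} = 1.881.
σ = (3.135 − 1.504)/(1.881 − (-1.036)) = 0.559.
μ = 1.504 − (-1.036)·0.559 = 2.084.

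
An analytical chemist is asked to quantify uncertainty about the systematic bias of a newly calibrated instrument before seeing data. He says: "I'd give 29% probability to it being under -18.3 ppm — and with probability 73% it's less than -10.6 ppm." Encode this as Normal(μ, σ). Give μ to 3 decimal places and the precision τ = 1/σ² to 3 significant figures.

The p-quantile of Normal(μ,σ) is μ + z_p·σ, with z_{0.29} = -0.5534 and z_{0.73} = 0.6128.
Eliminate σ: μ = (z₂·x₁ − z₁·x₂)/(z₂ − z₁) = (0.6128·-18.3 − (-0.5534)·-10.6)/1.166 = -14.646.
Then σ = (x₂ − x₁)/(z₂ − z₁) = (-10.6 − -18.3)/1.166 = 6.603.
Precision τ = 1/σ² = 1/6.603² = 0.0229.

μ = -14.646, τ = 0.0229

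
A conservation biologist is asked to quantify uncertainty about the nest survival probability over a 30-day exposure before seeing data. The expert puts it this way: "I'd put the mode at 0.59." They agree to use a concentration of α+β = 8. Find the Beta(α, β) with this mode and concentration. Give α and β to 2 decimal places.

α = 4.54, β = 3.46

For α,β > 1 the Beta mode is (α−1)/(α+β−2). With α+β = 8, the mode is (α−1)/6.
Set (α−1)/6 = 0.59 → α = 1 + 0.59·6 = 4.54.
β = 8 − α = 3.46.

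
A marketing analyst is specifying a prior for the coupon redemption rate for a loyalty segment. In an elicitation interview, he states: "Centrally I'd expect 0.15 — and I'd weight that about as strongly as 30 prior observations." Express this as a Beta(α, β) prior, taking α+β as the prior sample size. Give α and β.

α = 4.5, β = 25.5

Under the effective-sample-size interpretation, Beta(α, β) has prior mean α/(α+β) and prior sample size α+β.
So α+β = 30 and α/(α+β) = 0.15, giving α = 0.15·30 = 4.5 and β = 30 − 4.5 = 25.5.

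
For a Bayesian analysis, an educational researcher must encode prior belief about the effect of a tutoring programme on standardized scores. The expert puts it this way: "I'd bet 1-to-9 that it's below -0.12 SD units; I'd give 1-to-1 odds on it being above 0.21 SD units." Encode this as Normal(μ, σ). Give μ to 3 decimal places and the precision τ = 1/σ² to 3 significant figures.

μ = 0.210, τ = 15.1

The p-quantile of Normal(μ,σ) is μ + z_p·σ, with z_{0.1} = -1.282 and z_{0.5} = 0.
Eliminate σ: μ = (z₂·x₁ − z₁·x₂)/(z₂ − z₁) = (0·-0.12 − (-1.282)·0.21)/1.282 = 0.210.
Then σ = (x₂ − x₁)/(z₂ − z₁) = (0.21 − -0.12)/1.282 = 0.258.
Precision τ = 1/σ² = 1/0.2575² = 15.1.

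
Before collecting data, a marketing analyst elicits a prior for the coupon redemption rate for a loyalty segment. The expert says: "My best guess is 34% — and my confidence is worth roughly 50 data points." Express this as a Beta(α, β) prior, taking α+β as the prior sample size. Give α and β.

α = 17, β = 33

Under the effective-sample-size interpretation, Beta(α, β) has prior mean α/(α+β) and prior sample size α+β.
So α+β = 50 and α/(α+β) = 0.34, giving α = 0.34·50 = 17 and β = 50 − 17 = 33.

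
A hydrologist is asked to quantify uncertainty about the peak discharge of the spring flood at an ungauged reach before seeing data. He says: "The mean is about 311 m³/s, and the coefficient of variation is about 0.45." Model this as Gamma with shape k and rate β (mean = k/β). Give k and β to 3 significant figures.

k ≈ 4.94, β ≈ 0.0159

For Gamma(k, rate β): mean = k/β, variance = k/β², so CV = 1/√k.
CV = 0.45, hence k = 1/CV² = 4.94.
Then β = k/mean = 4.94/311 = 0.0159.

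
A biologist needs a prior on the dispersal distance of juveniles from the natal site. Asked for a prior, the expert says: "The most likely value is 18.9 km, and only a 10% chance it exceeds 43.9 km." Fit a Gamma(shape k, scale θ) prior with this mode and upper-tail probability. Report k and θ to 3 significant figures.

k ≈ 3.71, θ ≈ 6.98

Gamma(k,θ) with k>1 has mode (k−1)θ, so θ = 18.9/(k−1).
Need P(X < 43.9) = 0.9 with θ tied to k this way. Start at k = 2, θ = 18.9: P(X<43.9) ≈ 0.674.
Too low — raise k to concentrate. Iterating converges to k ≈ 3.71.
Then θ = 18.9/(3.71−1) ≈ 6.98.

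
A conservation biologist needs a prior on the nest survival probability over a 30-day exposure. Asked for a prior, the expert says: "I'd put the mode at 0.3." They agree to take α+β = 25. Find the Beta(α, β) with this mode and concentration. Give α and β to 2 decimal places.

α = 7.90, β = 17.10

For α,β > 1 the Beta mode is (α−1)/(α+β−2). With α+β = 25, the mode is (α−1)/23.
Set (α−1)/23 = 0.3 → α = 1 + 0.3·23 = 7.90.
β = 25 − α = 17.10.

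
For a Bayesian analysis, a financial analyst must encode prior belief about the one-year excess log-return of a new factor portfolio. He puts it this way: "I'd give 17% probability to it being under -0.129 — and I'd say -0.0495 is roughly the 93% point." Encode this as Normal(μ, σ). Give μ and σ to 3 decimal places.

The p-quantile of Normal(μ,σ) is μ + z_p·σ, with z_{0.17} = -0.9542 and z_{0.93} = 1.476.
Eliminate σ: μ = (z₂·x₁ − z₁·x₂)/(z₂ − z₁) = (1.476·-0.129 − (-0.9542)·-0.0495)/2.43 = -0.098.
Then σ = (x₂ − x₁)/(z₂ − z₁) = (-0.0495 − -0.129)/2.43 = 0.033.

μ = -0.098, σ = 0.033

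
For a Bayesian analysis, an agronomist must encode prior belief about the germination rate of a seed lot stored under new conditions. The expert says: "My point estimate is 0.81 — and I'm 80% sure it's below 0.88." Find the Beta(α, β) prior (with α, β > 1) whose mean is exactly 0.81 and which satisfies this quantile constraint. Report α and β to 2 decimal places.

With mean 0.81 fixed, write α = 0.81s, β = 0.19s where s = α+β.
Need P(θ < 0.88) = 0.8 under Beta(0.81s, 0.19s). Normal approximation: (q−m)/√(m(1−m)/s) ≈ z_{0.8} = 0.842, so s ≈ 0.81·0.19·(0.842)²/(0.88−0.81)² = 22.2.
At s = 22.2: P(θ<0.88) ≈ 0.794. Adjusting to match 0.8 gives s ≈ 23.08.
So α = 0.81·23.08 ≈ 18.69, β = 0.19·23.08 ≈ 4.39.

α ≈ 18.69, β ≈ 4.39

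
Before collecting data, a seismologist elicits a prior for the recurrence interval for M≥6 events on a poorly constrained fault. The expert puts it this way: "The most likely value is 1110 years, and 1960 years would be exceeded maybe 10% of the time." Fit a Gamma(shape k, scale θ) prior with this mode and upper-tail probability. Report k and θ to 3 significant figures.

k ≈ 6.88, θ ≈ 189

Gamma(k,θ) with k>1 has mode (k−1)θ, so θ = 1110/(k−1).
Need P(X < 1960) = 0.9 with θ tied to k this way. Start at k = 2, θ = 1110: P(X<1960) ≈ 0.527.
Too low — raise k to concentrate. Iterating converges to k ≈ 6.88.
Then θ = 1110/(6.88−1) ≈ 189.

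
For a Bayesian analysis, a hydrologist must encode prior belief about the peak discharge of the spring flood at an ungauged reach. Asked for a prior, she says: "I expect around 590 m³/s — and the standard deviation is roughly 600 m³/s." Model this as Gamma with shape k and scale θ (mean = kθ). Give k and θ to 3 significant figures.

For Gamma(k, scale θ): mean = kθ, variance = kθ², so CV = 1/√k.
CV = SD/mean = 600/590 = 1.017, hence k = 1/CV² = 0.967.
Then θ = mean/k = 590/0.967 = 610.

k ≈ 0.967, θ ≈ 610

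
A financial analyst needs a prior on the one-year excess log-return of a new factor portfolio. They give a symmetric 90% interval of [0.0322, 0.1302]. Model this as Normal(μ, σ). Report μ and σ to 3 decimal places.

A symmetric 90% interval runs μ ± z·σ with z = 1.645.
Half-width = 0.049, so σ = 0.049/1.645 = 0.030.
μ is the interval midpoint, 0.081.

μ = 0.081, σ = 0.030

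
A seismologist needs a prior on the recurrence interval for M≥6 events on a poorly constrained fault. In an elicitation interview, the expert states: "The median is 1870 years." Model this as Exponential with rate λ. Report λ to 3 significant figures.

λ ≈ 0.000371

Exponential median = ln 2 / λ, so λ = ln 2 / 1870.0 = 0.000371.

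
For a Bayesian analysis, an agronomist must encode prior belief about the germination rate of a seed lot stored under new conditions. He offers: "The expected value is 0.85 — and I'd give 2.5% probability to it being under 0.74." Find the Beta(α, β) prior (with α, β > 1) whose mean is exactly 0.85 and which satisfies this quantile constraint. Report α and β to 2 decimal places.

α ≈ 42.60, β ≈ 7.52

With mean 0.85 fixed, write α = 0.85s, β = 0.15s where s = α+β.
Need P(θ < 0.74) = 0.025 under Beta(0.85s, 0.15s). Normal approximation: (q−m)/√(m(1−m)/s) ≈ z_{0.025} = -1.96, so s ≈ 0.85·0.15·(-1.96)²/(0.74−0.85)² = 40.5.
At s = 40.5: P(θ<0.74) ≈ 0.038. Adjusting to match 0.025 gives s ≈ 50.11.
So α = 0.85·50.11 ≈ 42.60, β = 0.15·50.11 ≈ 7.52.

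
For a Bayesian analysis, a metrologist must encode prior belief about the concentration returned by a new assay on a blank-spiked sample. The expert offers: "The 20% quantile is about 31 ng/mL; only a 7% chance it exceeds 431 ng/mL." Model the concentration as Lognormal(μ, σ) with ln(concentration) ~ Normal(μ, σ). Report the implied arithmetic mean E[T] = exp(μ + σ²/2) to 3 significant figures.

E[T] ≈ 154 ng/mL

If T ~ Lognormal(μ,σ) then ln T ~ Normal(μ,σ), so the p-quantile of ln T is μ + z_p·σ.
ln(31) = 3.434 and ln(431) = 6.066; z_{0.2} = -0.8416, z_{0.93} = 1.476.
σ = (6.066 − 3.434)/(1.476 − (-0.8416)) = 1.136.
μ = 3.434 − (-0.8416)·1.136 = 4.390.
E[T] = exp(μ + σ²/2) = exp(4.390 + 0.6450) = 154 ng/mL.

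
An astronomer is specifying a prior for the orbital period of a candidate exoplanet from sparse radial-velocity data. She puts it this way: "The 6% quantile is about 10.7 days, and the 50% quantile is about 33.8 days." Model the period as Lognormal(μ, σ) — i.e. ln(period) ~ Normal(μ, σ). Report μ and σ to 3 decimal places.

μ ≈ 3.520, σ ≈ 0.740

If T ~ Lognormal(μ,σ) then ln T ~ Normal(μ,σ), so the p-quantile of ln T is μ + z_p·σ.
ln(10.7) = 2.37 and ln(33.8) = 3.52; z_{0.06} = -1.555, z_{0.5} = 0.
σ = (3.52 − 2.37)/(0 − (-1.555)) = 0.740.
μ = 2.37 − (-1.555)·0.740 = 3.520.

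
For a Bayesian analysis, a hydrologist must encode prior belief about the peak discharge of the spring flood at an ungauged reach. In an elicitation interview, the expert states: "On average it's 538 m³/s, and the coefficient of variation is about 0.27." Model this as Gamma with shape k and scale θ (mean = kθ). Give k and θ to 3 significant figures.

k ≈ 13.7, θ ≈ 39.2

For Gamma(k, scale θ): mean = kθ, variance = kθ², so CV = 1/√k.
CV = 0.27, hence k = 1/CV² = 13.7.
Then θ = mean/k = 538/13.7 = 39.2.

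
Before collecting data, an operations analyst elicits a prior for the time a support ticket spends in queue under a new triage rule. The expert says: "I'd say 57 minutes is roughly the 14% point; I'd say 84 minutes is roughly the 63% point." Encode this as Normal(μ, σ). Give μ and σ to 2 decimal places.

μ = 77.66, σ = 19.12

The p-quantile of Normal(μ,σ) is μ + z_p·σ, with z_{0.14} = -1.08 and z_{0.63} = 0.3319.
Eliminate σ: μ = (z₂·x₁ − z₁·x₂)/(z₂ − z₁) = (0.3319·57 − (-1.08)·84)/1.412 = 77.66.
Then σ = (x₂ − x₁)/(z₂ − z₁) = (84 − 57)/1.412 = 19.12.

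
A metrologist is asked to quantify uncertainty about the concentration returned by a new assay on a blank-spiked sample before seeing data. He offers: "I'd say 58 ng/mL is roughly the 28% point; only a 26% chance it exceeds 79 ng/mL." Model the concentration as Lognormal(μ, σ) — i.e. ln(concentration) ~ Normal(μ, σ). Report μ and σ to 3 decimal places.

If T ~ Lognormal(μ,σ) then ln T ~ Normal(μ,σ), so the p-quantile of ln T is μ + z_p·σ.
ln(58) = 4.06 and ln(79) = 4.369; z_{0.28} = -0.5828, z_{0.74} = 0.6433.
σ = (4.369 − 4.06)/(0.6433 − (-0.5828)) = 0.252.
μ = 4.06 − (-0.5828)·0.252 = 4.207.

μ ≈ 4.207, σ ≈ 0.252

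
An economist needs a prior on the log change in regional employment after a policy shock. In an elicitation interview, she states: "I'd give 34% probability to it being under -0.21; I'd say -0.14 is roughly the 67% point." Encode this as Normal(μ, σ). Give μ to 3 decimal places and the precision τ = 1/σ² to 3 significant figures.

The p-quantile of Normal(μ,σ) is μ + z_p·σ, with z_{0.34} = -0.4125 and z_{0.67} = 0.4399.
Eliminate σ: μ = (z₂·x₁ − z₁·x₂)/(z₂ − z₁) = (0.4399·-0.21 − (-0.4125)·-0.14)/0.8524 = -0.176.
Then σ = (x₂ − x₁)/(z₂ − z₁) = (-0.14 − -0.21)/0.8524 = 0.082.
Precision τ = 1/σ² = 1/0.08212² = 148.

μ = -0.176, τ = 148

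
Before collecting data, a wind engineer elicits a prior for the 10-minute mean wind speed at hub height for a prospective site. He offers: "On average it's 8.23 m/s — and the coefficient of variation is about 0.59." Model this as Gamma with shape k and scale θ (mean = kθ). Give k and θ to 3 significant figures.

For Gamma(k, scale θ): mean = kθ, variance = kθ², so CV = 1/√k.
CV = 0.59, hence k = 1/CV² = 2.87.
Then θ = mean/k = 8.23/2.87 = 2.86.

k ≈ 2.87, θ ≈ 2.86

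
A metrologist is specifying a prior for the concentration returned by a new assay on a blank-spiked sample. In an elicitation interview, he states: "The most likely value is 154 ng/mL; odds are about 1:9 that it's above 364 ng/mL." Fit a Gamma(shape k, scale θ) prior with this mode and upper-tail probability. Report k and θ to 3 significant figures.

Gamma(k,θ) with k>1 has mode (k−1)θ, so θ = 154/(k−1).
Need P(X < 364) = 0.9 with θ tied to k this way. Start at k = 2, θ = 154: P(X<364) ≈ 0.684.
Too low — raise k to concentrate. Iterating converges to k ≈ 3.6.
Then θ = 154/(3.6−1) ≈ 59.3.

k ≈ 3.6, θ ≈ 59.3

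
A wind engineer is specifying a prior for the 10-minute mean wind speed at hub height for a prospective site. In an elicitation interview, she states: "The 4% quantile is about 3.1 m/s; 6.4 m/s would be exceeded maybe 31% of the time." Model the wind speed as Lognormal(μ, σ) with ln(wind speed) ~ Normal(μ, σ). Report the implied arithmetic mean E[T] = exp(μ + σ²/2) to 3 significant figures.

E[T] ≈ 5.75 m/s

If T ~ Lognormal(μ,σ) then ln T ~ Normal(μ,σ), so the p-quantile of ln T is μ + z_p·σ.
ln(3.1) = 1.131 and ln(6.4) = 1.856; z_{0.04} = -1.751, z_{0.69} = 0.4959.
σ = (1.856 − 1.131)/(0.4959 − (-1.751)) = 0.323.
μ = 1.131 − (-1.751)·0.323 = 1.696.
E[T] = exp(μ + σ²/2) = exp(1.696 + 0.0521) = 5.75 m/s.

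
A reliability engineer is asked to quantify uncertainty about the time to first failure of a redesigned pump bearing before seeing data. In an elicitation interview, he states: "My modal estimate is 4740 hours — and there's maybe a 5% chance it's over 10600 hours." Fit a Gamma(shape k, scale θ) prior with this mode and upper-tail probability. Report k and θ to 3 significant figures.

Gamma(k,θ) with k>1 has mode (k−1)θ, so θ = 4740/(k−1).
Need P(X < 10600) = 0.95 with θ tied to k this way. Start at k = 2, θ = 4740: P(X<10600) ≈ 0.654.
Too low — raise k to concentrate. Iterating converges to k ≈ 5.24.
Then θ = 4740/(5.24−1) ≈ 1120.

k ≈ 5.24, θ ≈ 1120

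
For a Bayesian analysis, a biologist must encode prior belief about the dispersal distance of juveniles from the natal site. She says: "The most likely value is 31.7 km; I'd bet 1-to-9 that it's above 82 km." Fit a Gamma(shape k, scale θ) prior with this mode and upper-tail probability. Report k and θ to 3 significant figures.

k ≈ 3.12, θ ≈ 14.9

Gamma(k,θ) with k>1 has mode (k−1)θ, so θ = 31.7/(k−1).
Need P(X < 82) = 0.9 with θ tied to k this way. Start at k = 2, θ = 31.7: P(X<82) ≈ 0.730.
Too low — raise k to concentrate. Iterating converges to k ≈ 3.12.
Then θ = 31.7/(3.12−1) ≈ 14.9.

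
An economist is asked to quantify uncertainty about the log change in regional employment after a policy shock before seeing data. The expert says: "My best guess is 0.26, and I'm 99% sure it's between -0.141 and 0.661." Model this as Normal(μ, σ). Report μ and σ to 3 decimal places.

μ = 0.260, σ = 0.156

A symmetric 99% interval runs μ ± z·σ with z = 2.576.
Half-width = 0.401, so σ = 0.401/2.576 = 0.156.
μ is the stated best guess, 0.260.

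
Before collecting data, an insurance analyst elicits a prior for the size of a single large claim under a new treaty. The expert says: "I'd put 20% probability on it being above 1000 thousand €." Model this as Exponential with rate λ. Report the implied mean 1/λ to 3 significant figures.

mean ≈ 621 thousand €

P(T > 1000.0) = e^(−λ·1000.0) = 0.2, so λ = −ln(0.2)/1000.0 = 0.00161.
Mean = 1/λ = 621 thousand €.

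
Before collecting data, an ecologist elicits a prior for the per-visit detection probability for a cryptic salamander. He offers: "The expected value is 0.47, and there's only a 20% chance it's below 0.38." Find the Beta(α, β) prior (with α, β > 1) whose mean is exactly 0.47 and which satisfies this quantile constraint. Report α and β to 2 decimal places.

With mean 0.47 fixed, write α = 0.47s, β = 0.53s where s = α+β.
Need P(θ < 0.38) = 0.2 under Beta(0.47s, 0.53s). Normal approximation: (q−m)/√(m(1−m)/s) ≈ z_{0.2} = -0.842, so s ≈ 0.47·0.53·(-0.842)²/(0.38−0.47)² = 21.8.
At s = 21.8: P(θ<0.38) ≈ 0.201. Adjusting to match 0.2 gives s ≈ 22.04.
So α = 0.47·22.04 ≈ 10.36, β = 0.53·22.04 ≈ 11.68.

α ≈ 10.36, β ≈ 11.68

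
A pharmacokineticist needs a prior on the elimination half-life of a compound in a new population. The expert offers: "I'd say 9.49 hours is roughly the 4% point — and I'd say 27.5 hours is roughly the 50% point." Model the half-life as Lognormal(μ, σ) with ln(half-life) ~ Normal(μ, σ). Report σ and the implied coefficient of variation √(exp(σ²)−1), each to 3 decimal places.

σ ≈ 0.608, CV ≈ 0.668

If T ~ Lognormal(μ,σ) then ln T ~ Normal(μ,σ), so the p-quantile of ln T is μ + z_p·σ.
ln(9.49) = 2.25 and ln(27.5) = 3.314; z_{0.04} = -1.751, z_{0.5} = 0.
σ = (3.314 − 2.25)/(0 − (-1.751)) = 0.608.
μ = 2.25 − (-1.751)·0.608 = 3.314.
CV = √(exp(σ²)−1) = √(exp(0.3693)−1) = 0.668.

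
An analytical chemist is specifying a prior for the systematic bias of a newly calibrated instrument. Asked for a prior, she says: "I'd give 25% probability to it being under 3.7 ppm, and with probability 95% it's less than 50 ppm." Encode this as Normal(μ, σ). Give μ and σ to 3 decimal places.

The p-quantile of Normal(μ,σ) is μ + z_p·σ, with z_{0.25} = -0.6745 and z_{0.95} = 1.645.
Eliminate σ: μ = (z₂·x₁ − z₁·x₂)/(z₂ − z₁) = (1.645·3.7 − (-0.6745)·50)/2.319 = 17.165.
Then σ = (x₂ − x₁)/(z₂ − z₁) = (50 − 3.7)/2.319 = 19.963.

μ = 17.165, σ = 19.963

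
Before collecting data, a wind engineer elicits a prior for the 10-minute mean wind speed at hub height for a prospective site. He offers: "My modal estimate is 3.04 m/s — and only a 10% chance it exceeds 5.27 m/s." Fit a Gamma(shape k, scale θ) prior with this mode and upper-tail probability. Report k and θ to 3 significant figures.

k ≈ 7.27, θ ≈ 0.485

Gamma(k,θ) with k>1 has mode (k−1)θ, so θ = 3.04/(k−1).
Need P(X < 5.27) = 0.9 with θ tied to k this way. Start at k = 2, θ = 3.04: P(X<5.27) ≈ 0.517.
Too low — raise k to concentrate. Iterating converges to k ≈ 7.27.
Then θ = 3.04/(7.27−1) ≈ 0.485.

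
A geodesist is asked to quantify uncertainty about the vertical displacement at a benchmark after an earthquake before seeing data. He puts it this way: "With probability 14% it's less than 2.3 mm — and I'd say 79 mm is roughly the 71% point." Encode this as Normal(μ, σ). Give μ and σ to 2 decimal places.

μ = 53.02, σ = 46.95

For Normal(μ,σ), the p-quantile is μ + z_p·σ. Here z_{0.14} = -1.08, z_{0.71} = 0.5534.
So 2.3 = μ − 1.08σ and 79 = μ + 0.5534σ.
Subtracting: σ = (79 − 2.3)/(0.5534 − (-1.08)) = 46.95.
Then μ = 2.3 − (-1.08)·46.95 = 53.02.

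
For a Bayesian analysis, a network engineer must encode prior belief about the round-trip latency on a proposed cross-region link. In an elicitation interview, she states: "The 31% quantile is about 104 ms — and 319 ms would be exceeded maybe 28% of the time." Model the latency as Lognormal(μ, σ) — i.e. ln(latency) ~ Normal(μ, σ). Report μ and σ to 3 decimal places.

If T ~ Lognormal(μ,σ) then ln T ~ Normal(μ,σ), so the p-quantile of ln T is μ + z_p·σ.
ln(104) = 4.644 and ln(319) = 5.765; z_{0.31} = -0.4959, z_{0.72} = 0.5828.
σ = (5.765 − 4.644)/(0.5828 − (-0.4959)) = 1.039.
μ = 4.644 − (-0.4959)·1.039 = 5.160.

μ ≈ 5.160, σ ≈ 1.039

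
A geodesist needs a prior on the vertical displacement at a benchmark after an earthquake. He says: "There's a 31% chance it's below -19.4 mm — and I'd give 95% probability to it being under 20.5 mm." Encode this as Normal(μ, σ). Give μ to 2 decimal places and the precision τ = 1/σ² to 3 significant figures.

The p-quantile of Normal(μ,σ) is μ + z_p·σ, with z_{0.31} = -0.4959 and z_{0.95} = 1.645.
Eliminate σ: μ = (z₂·x₁ − z₁·x₂)/(z₂ − z₁) = (1.645·-19.4 − (-0.4959)·20.5)/2.141 = -10.16.
Then σ = (x₂ − x₁)/(z₂ − z₁) = (20.5 − -19.4)/2.141 = 18.64.
Precision τ = 1/σ² = 1/18.64² = 0.00288.

μ = -10.16, τ = 0.00288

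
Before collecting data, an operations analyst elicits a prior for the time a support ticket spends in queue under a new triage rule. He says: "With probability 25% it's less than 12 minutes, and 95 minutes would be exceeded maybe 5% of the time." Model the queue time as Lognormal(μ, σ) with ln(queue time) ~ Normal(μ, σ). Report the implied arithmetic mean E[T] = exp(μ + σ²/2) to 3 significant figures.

If T ~ Lognormal(μ,σ) then ln T ~ Normal(μ,σ), so the p-quantile of ln T is μ + z_p·σ.
ln(12) = 2.485 and ln(95) = 4.554; z_{0.25} = -0.6745, z_{0.95} = 1.645.
σ = (4.554 − 2.485)/(1.645 − (-0.6745)) = 0.892.
μ = 2.485 − (-0.6745)·0.892 = 3.087.
E[T] = exp(μ + σ²/2) = exp(3.087 + 0.3979) = 32.6 minutes.

E[T] ≈ 32.6 minutes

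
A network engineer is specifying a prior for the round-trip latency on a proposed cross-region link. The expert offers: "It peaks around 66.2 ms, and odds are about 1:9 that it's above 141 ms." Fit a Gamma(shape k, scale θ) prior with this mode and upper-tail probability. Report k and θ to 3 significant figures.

k ≈ 4.36, θ ≈ 19.7

Gamma(k,θ) with k>1 has mode (k−1)θ, so θ = 66.2/(k−1).
Need P(X < 141) = 0.9 with θ tied to k this way. Start at k = 2, θ = 66.2: P(X<141) ≈ 0.628.
Too low — raise k to concentrate. Iterating converges to k ≈ 4.36.
Then θ = 66.2/(4.36−1) ≈ 19.7.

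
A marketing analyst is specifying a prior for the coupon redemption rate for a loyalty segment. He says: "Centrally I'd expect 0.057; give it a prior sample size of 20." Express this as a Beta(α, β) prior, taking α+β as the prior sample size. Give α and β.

Under the effective-sample-size interpretation, Beta(α, β) has prior mean α/(α+β) and prior sample size α+β.
So α+β = 20 and α/(α+β) = 0.057, giving α = 0.057·20 = 1.14 and β = 20 − 1.14 = 18.86.

α = 1.14, β = 18.86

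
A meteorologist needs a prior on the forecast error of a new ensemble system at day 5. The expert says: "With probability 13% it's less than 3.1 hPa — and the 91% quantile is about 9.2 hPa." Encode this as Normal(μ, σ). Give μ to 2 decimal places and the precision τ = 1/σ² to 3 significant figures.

For Normal(μ,σ), the p-quantile is μ + z_p·σ. Here z_{0.13} = -1.126, z_{0.91} = 1.341.
So 3.1 = μ − 1.126σ and 9.2 = μ + 1.341σ.
Subtracting: σ = (9.2 − 3.1)/(1.341 − (-1.126)) = 2.47.
Then μ = 3.1 − (-1.126)·2.47 = 5.88.
Precision τ = 1/σ² = 1/2.472² = 0.164.

μ = 5.88, τ = 0.164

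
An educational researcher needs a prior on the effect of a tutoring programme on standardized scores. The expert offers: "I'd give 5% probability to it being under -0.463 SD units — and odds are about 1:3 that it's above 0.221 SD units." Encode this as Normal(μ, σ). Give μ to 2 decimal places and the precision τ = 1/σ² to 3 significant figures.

μ = 0.02, τ = 11.5

The p-quantile of Normal(μ,σ) is μ + z_p·σ, with z_{0.05} = -1.645 and z_{0.75} = 0.6745.
Eliminate σ: μ = (z₂·x₁ − z₁·x₂)/(z₂ − z₁) = (0.6745·-0.463 − (-1.645)·0.221)/2.319 = 0.02.
Then σ = (x₂ − x₁)/(z₂ − z₁) = (0.221 − -0.463)/2.319 = 0.29.
Precision τ = 1/σ² = 1/0.2949² = 11.5.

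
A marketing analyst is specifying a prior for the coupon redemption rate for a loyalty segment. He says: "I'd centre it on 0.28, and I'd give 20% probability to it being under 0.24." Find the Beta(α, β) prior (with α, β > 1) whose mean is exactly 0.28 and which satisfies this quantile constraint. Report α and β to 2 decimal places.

α ≈ 25.52, β ≈ 65.63

With mean 0.28 fixed, write α = 0.28s, β = 0.72s where s = α+β.
Need P(θ < 0.24) = 0.2 under Beta(0.28s, 0.72s). Normal approximation: (q−m)/√(m(1−m)/s) ≈ z_{0.2} = -0.842, so s ≈ 0.28·0.72·(-0.842)²/(0.24−0.28)² = 89.2.
At s = 89.2: P(θ<0.24) ≈ 0.203. Adjusting to match 0.2 gives s ≈ 91.15.
So α = 0.28·91.15 ≈ 25.52, β = 0.72·91.15 ≈ 65.63.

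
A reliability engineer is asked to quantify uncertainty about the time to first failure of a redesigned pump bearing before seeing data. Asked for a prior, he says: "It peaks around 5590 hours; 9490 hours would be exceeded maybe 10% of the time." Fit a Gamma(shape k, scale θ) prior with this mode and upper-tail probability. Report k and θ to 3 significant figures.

Gamma(k,θ) with k>1 has mode (k−1)θ, so θ = 5590/(k−1).
Need P(X < 9490) = 0.9 with θ tied to k this way. Start at k = 2, θ = 5590: P(X<9490) ≈ 0.506.
Too low — raise k to concentrate. Iterating converges to k ≈ 7.76.
Then θ = 5590/(7.76−1) ≈ 827.

k ≈ 7.76, θ ≈ 827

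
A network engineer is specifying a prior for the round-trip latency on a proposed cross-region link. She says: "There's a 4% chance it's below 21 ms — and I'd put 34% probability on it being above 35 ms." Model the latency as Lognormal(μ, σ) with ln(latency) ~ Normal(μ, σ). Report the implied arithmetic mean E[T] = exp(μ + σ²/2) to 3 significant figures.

If T ~ Lognormal(μ,σ) then ln T ~ Normal(μ,σ), so the p-quantile of ln T is μ + z_p·σ.
ln(21) = 3.045 and ln(35) = 3.555; z_{0.04} = -1.751, z_{0.66} = 0.4125.
σ = (3.555 − 3.045)/(0.4125 − (-1.751)) = 0.236.
μ = 3.045 − (-1.751)·0.236 = 3.458.
E[T] = exp(μ + σ²/2) = exp(3.458 + 0.0279) = 32.6 ms.

E[T] ≈ 32.6 ms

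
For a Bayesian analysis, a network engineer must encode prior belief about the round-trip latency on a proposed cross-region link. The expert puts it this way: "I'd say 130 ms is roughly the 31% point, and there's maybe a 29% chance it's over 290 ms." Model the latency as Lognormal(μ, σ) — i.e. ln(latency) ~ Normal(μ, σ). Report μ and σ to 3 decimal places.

If T ~ Lognormal(μ,σ) then ln T ~ Normal(μ,σ), so the p-quantile of ln T is μ + z_p·σ.
ln(130) = 4.868 and ln(290) = 5.67; z_{0.31} = -0.4959, z_{0.71} = 0.5534.
σ = (5.67 − 4.868)/(0.5534 − (-0.4959)) = 0.765.
μ = 4.868 − (-0.4959)·0.765 = 5.247.

μ ≈ 5.247, σ ≈ 0.765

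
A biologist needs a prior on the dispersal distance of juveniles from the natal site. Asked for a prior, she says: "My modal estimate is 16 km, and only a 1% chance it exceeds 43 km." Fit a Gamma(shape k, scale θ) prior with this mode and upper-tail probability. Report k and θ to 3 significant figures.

Gamma(k,θ) with k>1 has mode (k−1)θ, so θ = 16/(k−1).
Need P(X < 43) = 0.99 with θ tied to k this way. Start at k = 2, θ = 16: P(X<43) ≈ 0.749.
Too low — raise k to concentrate. Iterating converges to k ≈ 5.73.
Then θ = 16/(5.73−1) ≈ 3.39.

k ≈ 5.73, θ ≈ 3.39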